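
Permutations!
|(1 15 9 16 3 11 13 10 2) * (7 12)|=|(1 15 9 16 3 11 13 10 2)(7 12)|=18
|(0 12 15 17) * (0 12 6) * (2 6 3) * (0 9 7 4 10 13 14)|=30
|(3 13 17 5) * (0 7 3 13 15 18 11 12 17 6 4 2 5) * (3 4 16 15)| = |(0 7 4 2 5 13 6 16 15 18 11 12 17)| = 13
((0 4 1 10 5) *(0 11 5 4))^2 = ((1 10 4)(5 11))^2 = (11)(1 4 10)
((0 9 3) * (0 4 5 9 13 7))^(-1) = (0 7 13)(3 9 5 4)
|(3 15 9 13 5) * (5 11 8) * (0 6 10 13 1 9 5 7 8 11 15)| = |(0 6 10 13 15 5 3)(1 9)(7 8)| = 14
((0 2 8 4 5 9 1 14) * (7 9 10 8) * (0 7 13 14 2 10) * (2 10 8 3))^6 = (0 4)(1 7 13 3)(2 10 9 14)(5 8) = ((0 8 4 5)(1 10 3 2 13 14 7 9))^6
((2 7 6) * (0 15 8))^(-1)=(0 8 15)(2 6 7)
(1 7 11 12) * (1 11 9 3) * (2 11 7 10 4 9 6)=(1 10 4 9 3)(2 11 12 7 6)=[0, 10, 11, 1, 9, 5, 2, 6, 8, 3, 4, 12, 7]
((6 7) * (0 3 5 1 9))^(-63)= ((0 3 5 1 9)(6 7))^(-63)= (0 5 9 3 1)(6 7)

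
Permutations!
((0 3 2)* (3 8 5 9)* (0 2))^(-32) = ((0 8 5 9 3))^(-32) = (0 9 8 3 5)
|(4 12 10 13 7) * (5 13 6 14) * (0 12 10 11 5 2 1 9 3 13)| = |(0 12 11 5)(1 9 3 13 7 4 10 6 14 2)| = 20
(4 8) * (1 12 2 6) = (1 12 2 6)(4 8) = [0, 12, 6, 3, 8, 5, 1, 7, 4, 9, 10, 11, 2]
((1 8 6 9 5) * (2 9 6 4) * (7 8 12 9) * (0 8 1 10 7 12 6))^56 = (0 8 4 2 12 9 5 10 7 1 6)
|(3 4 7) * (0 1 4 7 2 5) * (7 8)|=|(0 1 4 2 5)(3 8 7)|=15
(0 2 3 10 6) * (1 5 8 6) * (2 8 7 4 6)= (0 8 2 3 10 1 5 7 4 6)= [8, 5, 3, 10, 6, 7, 0, 4, 2, 9, 1]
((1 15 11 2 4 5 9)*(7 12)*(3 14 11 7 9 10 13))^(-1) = ((1 15 7 12 9)(2 4 5 10 13 3 14 11))^(-1) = (1 9 12 7 15)(2 11 14 3 13 10 5 4)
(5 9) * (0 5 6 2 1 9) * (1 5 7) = [7, 9, 5, 3, 4, 0, 2, 1, 8, 6] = (0 7 1 9 6 2 5)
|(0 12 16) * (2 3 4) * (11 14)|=|(0 12 16)(2 3 4)(11 14)|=6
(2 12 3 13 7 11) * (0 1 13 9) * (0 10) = (0 1 13 7 11 2 12 3 9 10) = [1, 13, 12, 9, 4, 5, 6, 11, 8, 10, 0, 2, 3, 7]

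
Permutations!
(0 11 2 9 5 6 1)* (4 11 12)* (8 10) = [12, 0, 9, 3, 11, 6, 1, 7, 10, 5, 8, 2, 4] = (0 12 4 11 2 9 5 6 1)(8 10)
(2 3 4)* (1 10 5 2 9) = (1 10 5 2 3 4 9) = [0, 10, 3, 4, 9, 2, 6, 7, 8, 1, 5]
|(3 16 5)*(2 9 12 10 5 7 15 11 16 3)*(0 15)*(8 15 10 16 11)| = 8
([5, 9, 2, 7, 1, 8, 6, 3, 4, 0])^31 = (0 5 8 4 1 9)(3 7)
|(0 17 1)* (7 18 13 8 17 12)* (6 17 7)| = |(0 12 6 17 1)(7 18 13 8)| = 20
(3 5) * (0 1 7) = (0 1 7)(3 5) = [1, 7, 2, 5, 4, 3, 6, 0]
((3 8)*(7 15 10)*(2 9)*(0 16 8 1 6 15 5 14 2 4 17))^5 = ((0 16 8 3 1 6 15 10 7 5 14 2 9 4 17))^5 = (0 6 14)(1 5 17)(2 16 15)(3 7 4)(8 10 9)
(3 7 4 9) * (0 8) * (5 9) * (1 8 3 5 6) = (0 3 7 4 6 1 8)(5 9) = [3, 8, 2, 7, 6, 9, 1, 4, 0, 5]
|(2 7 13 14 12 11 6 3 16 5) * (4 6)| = 11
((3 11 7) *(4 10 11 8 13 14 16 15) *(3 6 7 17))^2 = (3 13 16 4 11)(8 14 15 10 17)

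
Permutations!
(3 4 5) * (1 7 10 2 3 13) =(1 7 10 2 3 4 5 13) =[0, 7, 3, 4, 5, 13, 6, 10, 8, 9, 2, 11, 12, 1]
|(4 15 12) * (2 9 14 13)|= |(2 9 14 13)(4 15 12)|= 12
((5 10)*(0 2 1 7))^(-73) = (0 7 1 2)(5 10)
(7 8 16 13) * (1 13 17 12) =[0, 13, 2, 3, 4, 5, 6, 8, 16, 9, 10, 11, 1, 7, 14, 15, 17, 12] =(1 13 7 8 16 17 12)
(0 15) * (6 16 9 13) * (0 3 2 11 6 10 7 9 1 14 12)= (0 15 3 2 11 6 16 1 14 12)(7 9 13 10)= [15, 14, 11, 2, 4, 5, 16, 9, 8, 13, 7, 6, 0, 10, 12, 3, 1]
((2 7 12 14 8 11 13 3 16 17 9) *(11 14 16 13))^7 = (2 7 12 16 17 9)(3 13)(8 14)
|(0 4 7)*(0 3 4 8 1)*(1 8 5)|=3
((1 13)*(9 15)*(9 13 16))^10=((1 16 9 15 13))^10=(16)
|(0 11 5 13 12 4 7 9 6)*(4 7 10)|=8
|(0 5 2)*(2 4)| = |(0 5 4 2)| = 4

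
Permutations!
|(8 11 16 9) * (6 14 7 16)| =7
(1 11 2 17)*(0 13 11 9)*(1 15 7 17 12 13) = (0 1 9)(2 12 13 11)(7 17 15) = [1, 9, 12, 3, 4, 5, 6, 17, 8, 0, 10, 2, 13, 11, 14, 7, 16, 15]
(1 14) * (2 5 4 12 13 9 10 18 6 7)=[0, 14, 5, 3, 12, 4, 7, 2, 8, 10, 18, 11, 13, 9, 1, 15, 16, 17, 6]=(1 14)(2 5 4 12 13 9 10 18 6 7)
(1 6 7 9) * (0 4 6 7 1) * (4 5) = (0 5 4 6 1 7 9) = [5, 7, 2, 3, 6, 4, 1, 9, 8, 0]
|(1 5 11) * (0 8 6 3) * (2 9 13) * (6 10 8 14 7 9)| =24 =|(0 14 7 9 13 2 6 3)(1 5 11)(8 10)|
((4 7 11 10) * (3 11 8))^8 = ((3 11 10 4 7 8))^8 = (3 10 7)(4 8 11)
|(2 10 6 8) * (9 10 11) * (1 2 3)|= 8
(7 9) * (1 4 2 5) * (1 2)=[0, 4, 5, 3, 1, 2, 6, 9, 8, 7]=(1 4)(2 5)(7 9)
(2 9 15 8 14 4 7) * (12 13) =(2 9 15 8 14 4 7)(12 13) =[0, 1, 9, 3, 7, 5, 6, 2, 14, 15, 10, 11, 13, 12, 4, 8]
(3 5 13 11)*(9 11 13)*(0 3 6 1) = (13)(0 3 5 9 11 6 1) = [3, 0, 2, 5, 4, 9, 1, 7, 8, 11, 10, 6, 12, 13]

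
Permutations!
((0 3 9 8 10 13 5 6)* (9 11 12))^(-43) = ((0 3 11 12 9 8 10 13 5 6))^(-43) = (0 13 9 3 5 8 11 6 10 12)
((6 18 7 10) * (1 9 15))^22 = (1 9 15)(6 7)(10 18)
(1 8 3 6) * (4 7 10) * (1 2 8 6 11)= (1 6 2 8 3 11)(4 7 10)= [0, 6, 8, 11, 7, 5, 2, 10, 3, 9, 4, 1]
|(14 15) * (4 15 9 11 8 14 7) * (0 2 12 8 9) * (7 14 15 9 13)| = 30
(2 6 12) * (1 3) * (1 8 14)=(1 3 8 14)(2 6 12)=[0, 3, 6, 8, 4, 5, 12, 7, 14, 9, 10, 11, 2, 13, 1]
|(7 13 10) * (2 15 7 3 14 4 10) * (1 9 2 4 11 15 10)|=11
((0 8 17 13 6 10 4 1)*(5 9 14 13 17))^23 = (17)(0 9 6 1 5 13 4 8 14 10) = ((17)(0 8 5 9 14 13 6 10 4 1))^23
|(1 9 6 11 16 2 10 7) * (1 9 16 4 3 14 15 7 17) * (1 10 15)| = |(1 16 2 15 7 9 6 11 4 3 14)(10 17)| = 22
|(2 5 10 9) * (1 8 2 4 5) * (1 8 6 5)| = 6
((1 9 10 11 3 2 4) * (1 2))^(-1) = (1 3 11 10 9)(2 4)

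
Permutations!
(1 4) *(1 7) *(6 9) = (1 4 7)(6 9) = [0, 4, 2, 3, 7, 5, 9, 1, 8, 6]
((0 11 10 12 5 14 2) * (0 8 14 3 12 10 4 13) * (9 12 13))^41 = ((0 11 4 9 12 5 3 13)(2 8 14))^41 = (0 11 4 9 12 5 3 13)(2 14 8)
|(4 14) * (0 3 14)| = 4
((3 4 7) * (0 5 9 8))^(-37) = (0 8 9 5)(3 7 4)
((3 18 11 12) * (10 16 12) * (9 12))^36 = ((3 18 11 10 16 9 12))^36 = (3 18 11 10 16 9 12)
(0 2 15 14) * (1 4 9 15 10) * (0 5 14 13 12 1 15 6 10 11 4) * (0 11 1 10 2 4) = (0 4 9 6 2 1 11)(5 14)(10 15 13 12) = [4, 11, 1, 3, 9, 14, 2, 7, 8, 6, 15, 0, 10, 12, 5, 13]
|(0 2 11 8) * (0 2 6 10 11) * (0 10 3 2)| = 7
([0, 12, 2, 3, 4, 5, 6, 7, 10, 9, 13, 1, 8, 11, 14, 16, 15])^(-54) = [0, 1, 2, 3, 4, 5, 6, 7, 8, 9, 10, 11, 12, 13, 14, 15, 16]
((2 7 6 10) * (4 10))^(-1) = (2 10 4 6 7)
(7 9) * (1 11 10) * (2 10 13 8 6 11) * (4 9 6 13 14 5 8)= (1 2 10)(4 9 7 6 11 14 5 8 13)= [0, 2, 10, 3, 9, 8, 11, 6, 13, 7, 1, 14, 12, 4, 5]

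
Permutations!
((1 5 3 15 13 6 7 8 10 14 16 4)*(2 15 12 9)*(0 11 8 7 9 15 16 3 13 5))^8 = (0 5)(1 15)(2 14)(3 16)(4 12)(6 8)(9 10)(11 13)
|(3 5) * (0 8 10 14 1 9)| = 6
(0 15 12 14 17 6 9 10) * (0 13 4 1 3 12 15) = [0, 3, 2, 12, 1, 5, 9, 7, 8, 10, 13, 11, 14, 4, 17, 15, 16, 6] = (1 3 12 14 17 6 9 10 13 4)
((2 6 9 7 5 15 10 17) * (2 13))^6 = (2 10 7)(5 6 17)(9 13 15)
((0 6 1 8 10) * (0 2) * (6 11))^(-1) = ((0 11 6 1 8 10 2))^(-1) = (0 2 10 8 1 6 11)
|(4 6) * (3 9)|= |(3 9)(4 6)|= 2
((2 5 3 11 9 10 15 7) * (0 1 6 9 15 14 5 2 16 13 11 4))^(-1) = (0 4 3 5 14 10 9 6 1)(7 15 11 13 16)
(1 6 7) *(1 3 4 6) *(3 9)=[0, 1, 2, 4, 6, 5, 7, 9, 8, 3]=(3 4 6 7 9)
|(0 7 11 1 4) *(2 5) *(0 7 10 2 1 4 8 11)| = 9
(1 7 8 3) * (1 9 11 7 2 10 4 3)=[0, 2, 10, 9, 3, 5, 6, 8, 1, 11, 4, 7]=(1 2 10 4 3 9 11 7 8)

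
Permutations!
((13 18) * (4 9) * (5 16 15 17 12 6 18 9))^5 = (4 12)(5 6)(9 17)(13 15)(16 18)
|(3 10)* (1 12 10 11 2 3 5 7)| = 15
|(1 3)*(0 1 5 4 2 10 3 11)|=15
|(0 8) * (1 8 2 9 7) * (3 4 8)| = |(0 2 9 7 1 3 4 8)| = 8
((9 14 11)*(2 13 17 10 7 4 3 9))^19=(2 11 14 9 3 4 7 10 17 13)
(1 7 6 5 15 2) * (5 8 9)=[0, 7, 1, 3, 4, 15, 8, 6, 9, 5, 10, 11, 12, 13, 14, 2]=(1 7 6 8 9 5 15 2)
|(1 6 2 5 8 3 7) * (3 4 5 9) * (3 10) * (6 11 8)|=11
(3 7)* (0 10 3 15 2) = (0 10 3 7 15 2) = [10, 1, 0, 7, 4, 5, 6, 15, 8, 9, 3, 11, 12, 13, 14, 2]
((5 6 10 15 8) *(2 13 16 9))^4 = ((2 13 16 9)(5 6 10 15 8))^4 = (16)(5 8 15 10 6)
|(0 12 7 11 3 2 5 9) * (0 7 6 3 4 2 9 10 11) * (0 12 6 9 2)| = |(0 6 3 2 5 10 11 4)(7 12 9)| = 24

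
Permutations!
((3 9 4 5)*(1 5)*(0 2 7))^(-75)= (9)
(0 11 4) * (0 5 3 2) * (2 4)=[11, 1, 0, 4, 5, 3, 6, 7, 8, 9, 10, 2]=(0 11 2)(3 4 5)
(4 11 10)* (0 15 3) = (0 15 3)(4 11 10) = [15, 1, 2, 0, 11, 5, 6, 7, 8, 9, 4, 10, 12, 13, 14, 3]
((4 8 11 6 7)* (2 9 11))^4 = (2 7 9 4 11 8 6)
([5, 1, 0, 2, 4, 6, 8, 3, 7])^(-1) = (0 2 3 7 8 6 5)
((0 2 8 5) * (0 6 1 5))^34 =((0 2 8)(1 5 6))^34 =(0 2 8)(1 5 6)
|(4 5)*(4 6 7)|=4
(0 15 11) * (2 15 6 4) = (0 6 4 2 15 11) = [6, 1, 15, 3, 2, 5, 4, 7, 8, 9, 10, 0, 12, 13, 14, 11]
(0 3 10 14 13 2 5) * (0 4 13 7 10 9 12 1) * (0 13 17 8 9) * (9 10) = (0 3)(1 13 2 5 4 17 8 10 14 7 9 12) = [3, 13, 5, 0, 17, 4, 6, 9, 10, 12, 14, 11, 1, 2, 7, 15, 16, 8]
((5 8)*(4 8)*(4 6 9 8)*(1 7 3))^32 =((1 7 3)(5 6 9 8))^32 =(9)(1 3 7)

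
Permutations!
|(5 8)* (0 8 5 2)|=|(0 8 2)|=3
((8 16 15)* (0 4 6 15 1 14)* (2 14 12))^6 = (0 1 6 2 8)(4 12 15 14 16)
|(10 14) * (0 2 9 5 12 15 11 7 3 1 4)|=22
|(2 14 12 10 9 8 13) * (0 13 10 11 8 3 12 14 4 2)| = 6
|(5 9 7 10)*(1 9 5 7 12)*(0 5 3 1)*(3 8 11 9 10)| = |(0 5 8 11 9 12)(1 10 7 3)| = 12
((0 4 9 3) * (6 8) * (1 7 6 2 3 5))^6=((0 4 9 5 1 7 6 8 2 3))^6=(0 6 9 2 1)(3 7 4 8 5)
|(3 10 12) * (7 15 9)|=3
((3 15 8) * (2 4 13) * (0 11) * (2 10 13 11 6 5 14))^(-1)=(0 11 4 2 14 5 6)(3 8 15)(10 13)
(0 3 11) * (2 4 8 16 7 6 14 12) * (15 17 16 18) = [3, 1, 4, 11, 8, 5, 14, 6, 18, 9, 10, 0, 2, 13, 12, 17, 7, 16, 15] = (0 3 11)(2 4 8 18 15 17 16 7 6 14 12)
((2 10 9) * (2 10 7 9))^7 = (2 10 9 7)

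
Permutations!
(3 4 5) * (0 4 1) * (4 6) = [6, 0, 2, 1, 5, 3, 4] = (0 6 4 5 3 1)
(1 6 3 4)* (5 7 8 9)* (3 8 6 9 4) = (1 9 5 7 6 8 4) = [0, 9, 2, 3, 1, 7, 8, 6, 4, 5]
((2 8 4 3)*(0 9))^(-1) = (0 9)(2 3 4 8)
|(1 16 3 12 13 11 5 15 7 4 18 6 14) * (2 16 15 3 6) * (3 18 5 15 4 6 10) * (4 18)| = |(1 18 2 16 10 3 12 13 11 15 7 6 14)(4 5)| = 26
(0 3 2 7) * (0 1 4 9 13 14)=(0 3 2 7 1 4 9 13 14)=[3, 4, 7, 2, 9, 5, 6, 1, 8, 13, 10, 11, 12, 14, 0]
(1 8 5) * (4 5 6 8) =[0, 4, 2, 3, 5, 1, 8, 7, 6] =(1 4 5)(6 8)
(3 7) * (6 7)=(3 6 7)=[0, 1, 2, 6, 4, 5, 7, 3]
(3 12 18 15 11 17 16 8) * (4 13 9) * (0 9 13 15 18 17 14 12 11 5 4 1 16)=(18)(0 9 1 16 8 3 11 14 12 17)(4 15 5)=[9, 16, 2, 11, 15, 4, 6, 7, 3, 1, 10, 14, 17, 13, 12, 5, 8, 0, 18]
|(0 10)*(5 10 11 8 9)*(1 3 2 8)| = |(0 11 1 3 2 8 9 5 10)| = 9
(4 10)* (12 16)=(4 10)(12 16)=[0, 1, 2, 3, 10, 5, 6, 7, 8, 9, 4, 11, 16, 13, 14, 15, 12]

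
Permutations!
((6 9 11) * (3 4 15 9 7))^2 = (3 15 11 7 4 9 6)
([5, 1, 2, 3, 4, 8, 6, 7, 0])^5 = [8, 1, 2, 3, 4, 0, 6, 7, 5]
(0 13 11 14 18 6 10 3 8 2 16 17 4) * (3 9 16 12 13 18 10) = [18, 1, 12, 8, 0, 5, 3, 7, 2, 16, 9, 14, 13, 11, 10, 15, 17, 4, 6] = (0 18 6 3 8 2 12 13 11 14 10 9 16 17 4)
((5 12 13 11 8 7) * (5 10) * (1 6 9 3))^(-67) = ((1 6 9 3)(5 12 13 11 8 7 10))^(-67) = (1 6 9 3)(5 11 10 13 7 12 8)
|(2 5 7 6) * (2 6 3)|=4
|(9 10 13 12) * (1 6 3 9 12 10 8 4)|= |(1 6 3 9 8 4)(10 13)|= 6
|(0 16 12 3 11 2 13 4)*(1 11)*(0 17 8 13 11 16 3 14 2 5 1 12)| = 36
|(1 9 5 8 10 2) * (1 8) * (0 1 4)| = |(0 1 9 5 4)(2 8 10)| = 15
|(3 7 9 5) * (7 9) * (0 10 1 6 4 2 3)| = 9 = |(0 10 1 6 4 2 3 9 5)|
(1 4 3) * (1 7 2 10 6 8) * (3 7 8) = (1 4 7 2 10 6 3 8) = [0, 4, 10, 8, 7, 5, 3, 2, 1, 9, 6]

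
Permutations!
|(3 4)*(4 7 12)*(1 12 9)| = 6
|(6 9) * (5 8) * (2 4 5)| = |(2 4 5 8)(6 9)| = 4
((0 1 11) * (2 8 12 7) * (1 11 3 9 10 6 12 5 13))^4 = ((0 11)(1 3 9 10 6 12 7 2 8 5 13))^4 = (1 6 8 3 12 5 9 7 13 10 2)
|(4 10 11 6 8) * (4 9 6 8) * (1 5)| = |(1 5)(4 10 11 8 9 6)| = 6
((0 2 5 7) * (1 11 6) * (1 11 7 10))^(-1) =(0 7 1 10 5 2)(6 11)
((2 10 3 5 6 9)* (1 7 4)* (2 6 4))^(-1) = (1 4 5 3 10 2 7)(6 9)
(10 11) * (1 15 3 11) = (1 15 3 11 10) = [0, 15, 2, 11, 4, 5, 6, 7, 8, 9, 1, 10, 12, 13, 14, 3]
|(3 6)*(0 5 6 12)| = |(0 5 6 3 12)| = 5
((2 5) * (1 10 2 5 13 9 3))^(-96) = ((1 10 2 13 9 3))^(-96) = (13)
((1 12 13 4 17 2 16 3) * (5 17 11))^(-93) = (1 2 11 12 16 5 13 3 17 4)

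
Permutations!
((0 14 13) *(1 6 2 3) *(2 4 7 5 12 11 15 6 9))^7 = ((0 14 13)(1 9 2 3)(4 7 5 12 11 15 6))^7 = (15)(0 14 13)(1 3 2 9)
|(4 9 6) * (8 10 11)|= 3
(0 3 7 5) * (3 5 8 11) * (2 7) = [5, 1, 7, 2, 4, 0, 6, 8, 11, 9, 10, 3] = (0 5)(2 7 8 11 3)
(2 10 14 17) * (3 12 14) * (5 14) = [0, 1, 10, 12, 4, 14, 6, 7, 8, 9, 3, 11, 5, 13, 17, 15, 16, 2] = (2 10 3 12 5 14 17)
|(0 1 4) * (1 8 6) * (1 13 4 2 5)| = |(0 8 6 13 4)(1 2 5)| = 15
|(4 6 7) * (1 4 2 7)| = 6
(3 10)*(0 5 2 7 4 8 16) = [5, 1, 7, 10, 8, 2, 6, 4, 16, 9, 3, 11, 12, 13, 14, 15, 0] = (0 5 2 7 4 8 16)(3 10)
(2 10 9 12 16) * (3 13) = (2 10 9 12 16)(3 13) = [0, 1, 10, 13, 4, 5, 6, 7, 8, 12, 9, 11, 16, 3, 14, 15, 2]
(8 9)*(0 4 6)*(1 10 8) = (0 4 6)(1 10 8 9) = [4, 10, 2, 3, 6, 5, 0, 7, 9, 1, 8]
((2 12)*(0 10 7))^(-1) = (0 7 10)(2 12)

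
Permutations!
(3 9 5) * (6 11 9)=[0, 1, 2, 6, 4, 3, 11, 7, 8, 5, 10, 9]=(3 6 11 9 5)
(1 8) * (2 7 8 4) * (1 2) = [0, 4, 7, 3, 1, 5, 6, 8, 2] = (1 4)(2 7 8)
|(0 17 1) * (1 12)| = |(0 17 12 1)| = 4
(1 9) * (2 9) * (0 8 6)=(0 8 6)(1 2 9)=[8, 2, 9, 3, 4, 5, 0, 7, 6, 1]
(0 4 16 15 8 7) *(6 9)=[4, 1, 2, 3, 16, 5, 9, 0, 7, 6, 10, 11, 12, 13, 14, 8, 15]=(0 4 16 15 8 7)(6 9)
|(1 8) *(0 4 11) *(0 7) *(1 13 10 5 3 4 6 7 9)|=9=|(0 6 7)(1 8 13 10 5 3 4 11 9)|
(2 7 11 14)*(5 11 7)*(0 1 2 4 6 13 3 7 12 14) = (0 1 2 5 11)(3 7 12 14 4 6 13) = [1, 2, 5, 7, 6, 11, 13, 12, 8, 9, 10, 0, 14, 3, 4]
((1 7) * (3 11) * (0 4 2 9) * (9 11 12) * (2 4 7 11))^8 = (0 7 1 11 3 12 9) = ((0 7 1 11 3 12 9))^8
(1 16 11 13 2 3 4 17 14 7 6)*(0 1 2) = (0 1 16 11 13)(2 3 4 17 14 7 6) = [1, 16, 3, 4, 17, 5, 2, 6, 8, 9, 10, 13, 12, 0, 7, 15, 11, 14]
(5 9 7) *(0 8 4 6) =(0 8 4 6)(5 9 7) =[8, 1, 2, 3, 6, 9, 0, 5, 4, 7]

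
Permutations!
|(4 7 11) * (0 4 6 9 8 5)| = 8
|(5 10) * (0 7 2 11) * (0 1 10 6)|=|(0 7 2 11 1 10 5 6)|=8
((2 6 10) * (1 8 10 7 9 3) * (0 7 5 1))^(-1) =(0 3 9 7)(1 5 6 2 10 8)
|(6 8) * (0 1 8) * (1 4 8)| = |(0 4 8 6)| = 4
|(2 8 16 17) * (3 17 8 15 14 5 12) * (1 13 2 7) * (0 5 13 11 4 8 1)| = |(0 5 12 3 17 7)(1 11 4 8 16)(2 15 14 13)| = 60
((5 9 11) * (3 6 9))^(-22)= ((3 6 9 11 5))^(-22)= (3 11 6 5 9)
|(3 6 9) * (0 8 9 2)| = |(0 8 9 3 6 2)| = 6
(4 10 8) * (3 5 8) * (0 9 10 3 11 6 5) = (0 9 10 11 6 5 8 4 3) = [9, 1, 2, 0, 3, 8, 5, 7, 4, 10, 11, 6]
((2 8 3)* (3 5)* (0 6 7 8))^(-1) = (0 2 3 5 8 7 6)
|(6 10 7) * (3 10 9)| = |(3 10 7 6 9)| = 5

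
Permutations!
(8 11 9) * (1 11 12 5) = (1 11 9 8 12 5) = [0, 11, 2, 3, 4, 1, 6, 7, 12, 8, 10, 9, 5]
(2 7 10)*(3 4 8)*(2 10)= (10)(2 7)(3 4 8)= [0, 1, 7, 4, 8, 5, 6, 2, 3, 9, 10]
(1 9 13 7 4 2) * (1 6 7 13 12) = (13)(1 9 12)(2 6 7 4) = [0, 9, 6, 3, 2, 5, 7, 4, 8, 12, 10, 11, 1, 13]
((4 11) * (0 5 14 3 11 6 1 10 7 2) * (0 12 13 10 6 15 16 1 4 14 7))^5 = ((0 5 7 2 12 13 10)(1 6 4 15 16)(3 11 14))^5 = (16)(0 13 2 5 10 12 7)(3 14 11)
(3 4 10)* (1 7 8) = (1 7 8)(3 4 10) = [0, 7, 2, 4, 10, 5, 6, 8, 1, 9, 3]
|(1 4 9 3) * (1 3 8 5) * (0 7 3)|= |(0 7 3)(1 4 9 8 5)|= 15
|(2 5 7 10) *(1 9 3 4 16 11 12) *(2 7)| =|(1 9 3 4 16 11 12)(2 5)(7 10)| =14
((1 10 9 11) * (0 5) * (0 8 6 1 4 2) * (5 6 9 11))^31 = (0 10 2 1 4 6 11)(5 8 9)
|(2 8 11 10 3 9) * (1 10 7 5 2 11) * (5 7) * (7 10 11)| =|(1 11 5 2 8)(3 9 7 10)| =20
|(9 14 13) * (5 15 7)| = |(5 15 7)(9 14 13)| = 3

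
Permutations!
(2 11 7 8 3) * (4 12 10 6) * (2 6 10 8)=[0, 1, 11, 6, 12, 5, 4, 2, 3, 9, 10, 7, 8]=(2 11 7)(3 6 4 12 8)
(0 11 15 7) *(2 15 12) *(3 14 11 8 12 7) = [8, 1, 15, 14, 4, 5, 6, 0, 12, 9, 10, 7, 2, 13, 11, 3] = (0 8 12 2 15 3 14 11 7)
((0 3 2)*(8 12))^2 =((0 3 2)(8 12))^2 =(12)(0 2 3)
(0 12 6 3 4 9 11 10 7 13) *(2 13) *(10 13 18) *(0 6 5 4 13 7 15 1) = [12, 0, 18, 13, 9, 4, 3, 2, 8, 11, 15, 7, 5, 6, 14, 1, 16, 17, 10] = (0 12 5 4 9 11 7 2 18 10 15 1)(3 13 6)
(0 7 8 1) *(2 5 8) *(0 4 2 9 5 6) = (0 7 9 5 8 1 4 2 6) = [7, 4, 6, 3, 2, 8, 0, 9, 1, 5]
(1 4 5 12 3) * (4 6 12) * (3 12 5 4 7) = (12)(1 6 5 7 3) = [0, 6, 2, 1, 4, 7, 5, 3, 8, 9, 10, 11, 12]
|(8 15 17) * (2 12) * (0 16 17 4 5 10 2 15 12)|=10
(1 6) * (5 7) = (1 6)(5 7) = [0, 6, 2, 3, 4, 7, 1, 5]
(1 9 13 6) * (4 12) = (1 9 13 6)(4 12) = [0, 9, 2, 3, 12, 5, 1, 7, 8, 13, 10, 11, 4, 6]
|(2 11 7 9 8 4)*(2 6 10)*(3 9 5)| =10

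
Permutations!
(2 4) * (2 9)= [0, 1, 4, 3, 9, 5, 6, 7, 8, 2]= (2 4 9)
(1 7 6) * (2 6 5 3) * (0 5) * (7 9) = (0 5 3 2 6 1 9 7) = [5, 9, 6, 2, 4, 3, 1, 0, 8, 7]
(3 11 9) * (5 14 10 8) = [0, 1, 2, 11, 4, 14, 6, 7, 5, 3, 8, 9, 12, 13, 10] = (3 11 9)(5 14 10 8)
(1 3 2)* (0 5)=(0 5)(1 3 2)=[5, 3, 1, 2, 4, 0]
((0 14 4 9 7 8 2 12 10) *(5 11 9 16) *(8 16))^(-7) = (5 7 11 16 9)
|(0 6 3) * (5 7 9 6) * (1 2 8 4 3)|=10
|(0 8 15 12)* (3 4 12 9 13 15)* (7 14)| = |(0 8 3 4 12)(7 14)(9 13 15)| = 30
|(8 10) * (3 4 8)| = |(3 4 8 10)| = 4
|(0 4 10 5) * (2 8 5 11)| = |(0 4 10 11 2 8 5)| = 7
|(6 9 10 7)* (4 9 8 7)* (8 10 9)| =5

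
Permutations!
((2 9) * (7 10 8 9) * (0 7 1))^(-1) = (0 1 2 9 8 10 7)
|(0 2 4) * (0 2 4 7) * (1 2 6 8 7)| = |(0 4 6 8 7)(1 2)| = 10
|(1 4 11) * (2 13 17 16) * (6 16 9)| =6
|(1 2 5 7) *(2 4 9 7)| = 4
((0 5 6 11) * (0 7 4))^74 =((0 5 6 11 7 4))^74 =(0 6 7)(4 5 11)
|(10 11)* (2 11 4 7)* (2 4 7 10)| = |(2 11)(4 10 7)| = 6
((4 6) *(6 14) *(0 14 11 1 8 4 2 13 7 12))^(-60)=((0 14 6 2 13 7 12)(1 8 4 11))^(-60)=(0 2 12 6 7 14 13)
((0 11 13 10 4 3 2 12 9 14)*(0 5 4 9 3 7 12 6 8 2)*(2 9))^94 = (0 4 8 13 12 14 2)(3 5 6 11 7 9 10)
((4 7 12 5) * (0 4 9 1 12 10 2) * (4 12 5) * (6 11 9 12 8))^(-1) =(0 2 10 7 4 12 5 1 9 11 6 8)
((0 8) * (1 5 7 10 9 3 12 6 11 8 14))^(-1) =((0 14 1 5 7 10 9 3 12 6 11 8))^(-1) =(0 8 11 6 12 3 9 10 7 5 1 14)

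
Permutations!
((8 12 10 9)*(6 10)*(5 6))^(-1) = (5 12 8 9 10 6)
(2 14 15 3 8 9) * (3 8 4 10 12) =(2 14 15 8 9)(3 4 10 12) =[0, 1, 14, 4, 10, 5, 6, 7, 9, 2, 12, 11, 3, 13, 15, 8]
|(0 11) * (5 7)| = 2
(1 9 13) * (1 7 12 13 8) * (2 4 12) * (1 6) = (1 9 8 6)(2 4 12 13 7) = [0, 9, 4, 3, 12, 5, 1, 2, 6, 8, 10, 11, 13, 7]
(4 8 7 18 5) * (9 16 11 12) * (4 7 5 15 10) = (4 8 5 7 18 15 10)(9 16 11 12) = [0, 1, 2, 3, 8, 7, 6, 18, 5, 16, 4, 12, 9, 13, 14, 10, 11, 17, 15]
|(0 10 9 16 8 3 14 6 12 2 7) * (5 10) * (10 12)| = 35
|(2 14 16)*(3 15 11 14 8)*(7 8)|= |(2 7 8 3 15 11 14 16)|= 8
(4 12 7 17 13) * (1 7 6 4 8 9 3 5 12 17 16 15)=(1 7 16 15)(3 5 12 6 4 17 13 8 9)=[0, 7, 2, 5, 17, 12, 4, 16, 9, 3, 10, 11, 6, 8, 14, 1, 15, 13]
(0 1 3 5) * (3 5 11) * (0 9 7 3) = (0 1 5 9 7 3 11) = [1, 5, 2, 11, 4, 9, 6, 3, 8, 7, 10, 0]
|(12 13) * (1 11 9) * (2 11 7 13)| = |(1 7 13 12 2 11 9)| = 7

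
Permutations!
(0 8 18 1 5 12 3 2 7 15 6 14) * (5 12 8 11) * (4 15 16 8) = (0 11 5 4 15 6 14)(1 12 3 2 7 16 8 18) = [11, 12, 7, 2, 15, 4, 14, 16, 18, 9, 10, 5, 3, 13, 0, 6, 8, 17, 1]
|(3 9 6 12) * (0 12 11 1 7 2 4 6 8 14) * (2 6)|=12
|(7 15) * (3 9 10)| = |(3 9 10)(7 15)| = 6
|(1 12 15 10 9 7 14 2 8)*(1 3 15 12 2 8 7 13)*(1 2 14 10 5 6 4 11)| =45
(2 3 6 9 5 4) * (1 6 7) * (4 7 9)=(1 6 4 2 3 9 5 7)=[0, 6, 3, 9, 2, 7, 4, 1, 8, 5]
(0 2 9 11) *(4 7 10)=(0 2 9 11)(4 7 10)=[2, 1, 9, 3, 7, 5, 6, 10, 8, 11, 4, 0]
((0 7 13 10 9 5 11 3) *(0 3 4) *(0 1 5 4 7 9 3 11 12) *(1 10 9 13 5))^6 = ((0 13 9 4 10 3 11 7 5 12))^6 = (0 11 9 5 10)(3 13 7 4 12)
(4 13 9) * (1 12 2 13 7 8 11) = (1 12 2 13 9 4 7 8 11) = [0, 12, 13, 3, 7, 5, 6, 8, 11, 4, 10, 1, 2, 9]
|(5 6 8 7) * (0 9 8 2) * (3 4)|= 14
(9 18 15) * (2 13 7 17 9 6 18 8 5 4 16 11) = (2 13 7 17 9 8 5 4 16 11)(6 18 15) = [0, 1, 13, 3, 16, 4, 18, 17, 5, 8, 10, 2, 12, 7, 14, 6, 11, 9, 15]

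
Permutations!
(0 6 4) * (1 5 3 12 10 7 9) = (0 6 4)(1 5 3 12 10 7 9) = [6, 5, 2, 12, 0, 3, 4, 9, 8, 1, 7, 11, 10]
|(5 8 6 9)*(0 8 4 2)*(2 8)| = 10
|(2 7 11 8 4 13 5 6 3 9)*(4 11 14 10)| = 10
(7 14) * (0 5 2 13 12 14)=(0 5 2 13 12 14 7)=[5, 1, 13, 3, 4, 2, 6, 0, 8, 9, 10, 11, 14, 12, 7]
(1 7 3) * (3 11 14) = [0, 7, 2, 1, 4, 5, 6, 11, 8, 9, 10, 14, 12, 13, 3] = (1 7 11 14 3)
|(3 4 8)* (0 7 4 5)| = |(0 7 4 8 3 5)| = 6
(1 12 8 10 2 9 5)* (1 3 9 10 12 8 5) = (1 8 12 5 3 9)(2 10) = [0, 8, 10, 9, 4, 3, 6, 7, 12, 1, 2, 11, 5]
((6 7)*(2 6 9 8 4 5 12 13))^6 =(2 5 9)(4 7 13)(6 12 8)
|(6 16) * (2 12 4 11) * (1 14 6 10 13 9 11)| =11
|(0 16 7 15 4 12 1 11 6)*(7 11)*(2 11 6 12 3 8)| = |(0 16 6)(1 7 15 4 3 8 2 11 12)| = 9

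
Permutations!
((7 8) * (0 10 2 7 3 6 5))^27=(0 7 6 10 8 5 2 3)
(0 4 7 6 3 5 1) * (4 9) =[9, 0, 2, 5, 7, 1, 3, 6, 8, 4] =(0 9 4 7 6 3 5 1)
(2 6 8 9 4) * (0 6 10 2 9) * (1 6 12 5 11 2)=(0 12 5 11 2 10 1 6 8)(4 9)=[12, 6, 10, 3, 9, 11, 8, 7, 0, 4, 1, 2, 5]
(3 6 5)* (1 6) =(1 6 5 3) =[0, 6, 2, 1, 4, 3, 5]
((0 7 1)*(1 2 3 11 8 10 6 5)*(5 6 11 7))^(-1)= ((0 5 1)(2 3 7)(8 10 11))^(-1)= (0 1 5)(2 7 3)(8 11 10)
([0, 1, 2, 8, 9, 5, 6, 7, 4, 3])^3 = [0, 1, 2, 9, 8, 5, 6, 7, 3, 4]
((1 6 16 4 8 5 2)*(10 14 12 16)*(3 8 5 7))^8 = (1 2 5 4 16 12 14 10 6)(3 7 8)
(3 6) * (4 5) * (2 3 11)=(2 3 6 11)(4 5)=[0, 1, 3, 6, 5, 4, 11, 7, 8, 9, 10, 2]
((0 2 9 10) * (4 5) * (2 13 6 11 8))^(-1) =((0 13 6 11 8 2 9 10)(4 5))^(-1) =(0 10 9 2 8 11 6 13)(4 5)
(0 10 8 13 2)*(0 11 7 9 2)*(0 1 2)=(0 10 8 13 1 2 11 7 9)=[10, 2, 11, 3, 4, 5, 6, 9, 13, 0, 8, 7, 12, 1]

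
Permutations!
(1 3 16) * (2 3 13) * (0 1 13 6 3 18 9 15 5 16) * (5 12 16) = [1, 6, 18, 0, 4, 5, 3, 7, 8, 15, 10, 11, 16, 2, 14, 12, 13, 17, 9] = (0 1 6 3)(2 18 9 15 12 16 13)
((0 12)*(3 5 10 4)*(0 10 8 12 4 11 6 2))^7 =(0 11 8 4 6 12 3 2 10 5)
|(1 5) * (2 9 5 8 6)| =6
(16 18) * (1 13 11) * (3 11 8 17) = [0, 13, 2, 11, 4, 5, 6, 7, 17, 9, 10, 1, 12, 8, 14, 15, 18, 3, 16] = (1 13 8 17 3 11)(16 18)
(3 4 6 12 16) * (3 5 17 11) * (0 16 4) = (0 16 5 17 11 3)(4 6 12) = [16, 1, 2, 0, 6, 17, 12, 7, 8, 9, 10, 3, 4, 13, 14, 15, 5, 11]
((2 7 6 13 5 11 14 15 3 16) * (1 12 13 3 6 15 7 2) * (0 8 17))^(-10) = (0 17 8)(1 12 13 5 11 14 7 15 6 3 16)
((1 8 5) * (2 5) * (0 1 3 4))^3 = ((0 1 8 2 5 3 4))^3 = (0 2 4 8 3 1 5)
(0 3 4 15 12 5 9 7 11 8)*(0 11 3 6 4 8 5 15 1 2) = (0 6 4 1 2)(3 8 11 5 9 7)(12 15) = [6, 2, 0, 8, 1, 9, 4, 3, 11, 7, 10, 5, 15, 13, 14, 12]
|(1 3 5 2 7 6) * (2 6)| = 4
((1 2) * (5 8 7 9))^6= ((1 2)(5 8 7 9))^6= (5 7)(8 9)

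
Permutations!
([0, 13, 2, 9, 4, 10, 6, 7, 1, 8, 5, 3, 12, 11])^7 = [0, 13, 2, 9, 4, 10, 6, 7, 1, 8, 5, 3, 12, 11]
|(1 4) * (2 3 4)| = |(1 2 3 4)| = 4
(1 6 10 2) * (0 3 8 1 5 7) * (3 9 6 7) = [9, 7, 5, 8, 4, 3, 10, 0, 1, 6, 2] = (0 9 6 10 2 5 3 8 1 7)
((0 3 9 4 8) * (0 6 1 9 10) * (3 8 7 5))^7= (0 5 9 8 3 4 6 10 7 1)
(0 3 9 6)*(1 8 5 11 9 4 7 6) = [3, 8, 2, 4, 7, 11, 0, 6, 5, 1, 10, 9] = (0 3 4 7 6)(1 8 5 11 9)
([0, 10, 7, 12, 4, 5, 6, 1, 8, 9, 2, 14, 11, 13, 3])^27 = [0, 7, 10, 14, 4, 5, 6, 2, 8, 9, 1, 12, 3, 13, 11]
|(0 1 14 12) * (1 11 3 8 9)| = 8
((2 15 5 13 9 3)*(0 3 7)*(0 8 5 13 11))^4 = ((0 3 2 15 13 9 7 8 5 11))^4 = (0 13 5 2 7)(3 9 11 15 8)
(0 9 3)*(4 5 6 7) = [9, 1, 2, 0, 5, 6, 7, 4, 8, 3] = (0 9 3)(4 5 6 7)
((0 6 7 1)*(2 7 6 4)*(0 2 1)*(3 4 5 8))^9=(0 5 8 3 4 1 2 7)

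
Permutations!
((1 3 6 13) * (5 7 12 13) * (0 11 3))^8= ((0 11 3 6 5 7 12 13 1))^8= (0 1 13 12 7 5 6 3 11)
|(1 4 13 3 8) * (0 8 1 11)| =12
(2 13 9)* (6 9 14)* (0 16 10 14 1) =(0 16 10 14 6 9 2 13 1) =[16, 0, 13, 3, 4, 5, 9, 7, 8, 2, 14, 11, 12, 1, 6, 15, 10]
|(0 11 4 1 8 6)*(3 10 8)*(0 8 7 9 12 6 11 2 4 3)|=8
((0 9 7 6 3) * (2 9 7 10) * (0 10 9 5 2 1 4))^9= ((0 7 6 3 10 1 4)(2 5))^9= (0 6 10 4 7 3 1)(2 5)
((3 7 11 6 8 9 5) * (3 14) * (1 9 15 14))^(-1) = ((1 9 5)(3 7 11 6 8 15 14))^(-1) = (1 5 9)(3 14 15 8 6 11 7)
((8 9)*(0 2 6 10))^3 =((0 2 6 10)(8 9))^3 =(0 10 6 2)(8 9)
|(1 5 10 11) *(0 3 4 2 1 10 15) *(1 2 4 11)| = |(0 3 11 10 1 5 15)| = 7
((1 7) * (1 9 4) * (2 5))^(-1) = ((1 7 9 4)(2 5))^(-1) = (1 4 9 7)(2 5)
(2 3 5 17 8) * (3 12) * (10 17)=[0, 1, 12, 5, 4, 10, 6, 7, 2, 9, 17, 11, 3, 13, 14, 15, 16, 8]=(2 12 3 5 10 17 8)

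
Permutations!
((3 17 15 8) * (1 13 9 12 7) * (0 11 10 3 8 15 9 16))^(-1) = (0 16 13 1 7 12 9 17 3 10 11)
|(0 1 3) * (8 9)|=6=|(0 1 3)(8 9)|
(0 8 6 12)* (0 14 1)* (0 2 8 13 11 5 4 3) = (0 13 11 5 4 3)(1 2 8 6 12 14) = [13, 2, 8, 0, 3, 4, 12, 7, 6, 9, 10, 5, 14, 11, 1]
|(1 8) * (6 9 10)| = |(1 8)(6 9 10)| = 6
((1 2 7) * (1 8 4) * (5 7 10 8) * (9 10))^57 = (1 10)(2 8)(4 9)(5 7)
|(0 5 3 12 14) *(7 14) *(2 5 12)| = 12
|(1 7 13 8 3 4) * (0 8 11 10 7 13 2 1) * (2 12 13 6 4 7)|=|(0 8 3 7 12 13 11 10 2 1 6 4)|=12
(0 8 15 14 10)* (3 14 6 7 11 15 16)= (0 8 16 3 14 10)(6 7 11 15)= [8, 1, 2, 14, 4, 5, 7, 11, 16, 9, 0, 15, 12, 13, 10, 6, 3]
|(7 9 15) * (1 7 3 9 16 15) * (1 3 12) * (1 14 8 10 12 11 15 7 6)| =4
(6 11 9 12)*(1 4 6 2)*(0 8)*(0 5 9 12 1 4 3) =(0 8 5 9 1 3)(2 4 6 11 12) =[8, 3, 4, 0, 6, 9, 11, 7, 5, 1, 10, 12, 2]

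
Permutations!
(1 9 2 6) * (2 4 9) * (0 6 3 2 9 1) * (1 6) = (0 1 9 4 6)(2 3) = [1, 9, 3, 2, 6, 5, 0, 7, 8, 4]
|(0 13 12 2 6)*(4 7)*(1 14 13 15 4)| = |(0 15 4 7 1 14 13 12 2 6)| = 10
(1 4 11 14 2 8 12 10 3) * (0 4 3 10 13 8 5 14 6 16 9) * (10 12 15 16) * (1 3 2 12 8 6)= [4, 2, 5, 3, 11, 14, 10, 7, 15, 0, 8, 1, 13, 6, 12, 16, 9]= (0 4 11 1 2 5 14 12 13 6 10 8 15 16 9)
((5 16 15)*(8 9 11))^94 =(5 16 15)(8 9 11)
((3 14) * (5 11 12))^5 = (3 14)(5 12 11)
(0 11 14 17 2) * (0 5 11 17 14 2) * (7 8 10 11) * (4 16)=(0 17)(2 5 7 8 10 11)(4 16)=[17, 1, 5, 3, 16, 7, 6, 8, 10, 9, 11, 2, 12, 13, 14, 15, 4, 0]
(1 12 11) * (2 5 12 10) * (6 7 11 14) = (1 10 2 5 12 14 6 7 11) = [0, 10, 5, 3, 4, 12, 7, 11, 8, 9, 2, 1, 14, 13, 6]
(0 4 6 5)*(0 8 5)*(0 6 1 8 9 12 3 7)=(0 4 1 8 5 9 12 3 7)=[4, 8, 2, 7, 1, 9, 6, 0, 5, 12, 10, 11, 3]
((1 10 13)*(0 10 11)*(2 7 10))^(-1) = ((0 2 7 10 13 1 11))^(-1) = (0 11 1 13 10 7 2)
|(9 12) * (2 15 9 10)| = |(2 15 9 12 10)| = 5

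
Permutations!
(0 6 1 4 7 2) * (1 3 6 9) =(0 9 1 4 7 2)(3 6) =[9, 4, 0, 6, 7, 5, 3, 2, 8, 1]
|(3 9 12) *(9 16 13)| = |(3 16 13 9 12)| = 5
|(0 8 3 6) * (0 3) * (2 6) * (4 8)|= 3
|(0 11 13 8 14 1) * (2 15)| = |(0 11 13 8 14 1)(2 15)| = 6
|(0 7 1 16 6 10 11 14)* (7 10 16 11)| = |(0 10 7 1 11 14)(6 16)| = 6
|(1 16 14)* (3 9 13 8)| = |(1 16 14)(3 9 13 8)| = 12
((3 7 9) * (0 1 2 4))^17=(0 1 2 4)(3 9 7)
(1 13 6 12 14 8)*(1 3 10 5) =(1 13 6 12 14 8 3 10 5) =[0, 13, 2, 10, 4, 1, 12, 7, 3, 9, 5, 11, 14, 6, 8]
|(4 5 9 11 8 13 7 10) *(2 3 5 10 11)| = |(2 3 5 9)(4 10)(7 11 8 13)| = 4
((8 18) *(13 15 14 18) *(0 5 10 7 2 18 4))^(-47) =((0 5 10 7 2 18 8 13 15 14 4))^(-47) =(0 15 18 10 4 13 2 5 14 8 7)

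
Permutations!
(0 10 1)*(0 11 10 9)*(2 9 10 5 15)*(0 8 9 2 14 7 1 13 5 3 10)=(1 11 3 10 13 5 15 14 7)(8 9)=[0, 11, 2, 10, 4, 15, 6, 1, 9, 8, 13, 3, 12, 5, 7, 14]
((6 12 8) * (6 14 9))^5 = (14)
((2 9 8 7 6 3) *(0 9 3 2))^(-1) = (0 3 2 6 7 8 9)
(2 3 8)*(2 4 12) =(2 3 8 4 12) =[0, 1, 3, 8, 12, 5, 6, 7, 4, 9, 10, 11, 2]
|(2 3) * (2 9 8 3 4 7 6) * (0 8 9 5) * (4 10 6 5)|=6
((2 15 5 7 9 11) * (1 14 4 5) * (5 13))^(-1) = (1 15 2 11 9 7 5 13 4 14)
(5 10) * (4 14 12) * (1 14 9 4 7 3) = (1 14 12 7 3)(4 9)(5 10) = [0, 14, 2, 1, 9, 10, 6, 3, 8, 4, 5, 11, 7, 13, 12]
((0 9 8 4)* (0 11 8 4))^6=(0 9 4 11 8)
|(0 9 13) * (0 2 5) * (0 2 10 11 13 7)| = 6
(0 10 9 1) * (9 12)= (0 10 12 9 1)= [10, 0, 2, 3, 4, 5, 6, 7, 8, 1, 12, 11, 9]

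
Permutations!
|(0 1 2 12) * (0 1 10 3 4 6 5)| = 6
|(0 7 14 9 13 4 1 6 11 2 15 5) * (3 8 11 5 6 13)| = |(0 7 14 9 3 8 11 2 15 6 5)(1 13 4)| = 33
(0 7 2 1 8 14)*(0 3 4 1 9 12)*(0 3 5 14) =[7, 8, 9, 4, 1, 14, 6, 2, 0, 12, 10, 11, 3, 13, 5] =(0 7 2 9 12 3 4 1 8)(5 14)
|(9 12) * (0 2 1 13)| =4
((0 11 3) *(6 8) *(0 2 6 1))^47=(0 8 2 11 1 6 3)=((0 11 3 2 6 8 1))^47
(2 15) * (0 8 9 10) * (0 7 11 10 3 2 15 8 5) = (15)(0 5)(2 8 9 3)(7 11 10) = [5, 1, 8, 2, 4, 0, 6, 11, 9, 3, 7, 10, 12, 13, 14, 15]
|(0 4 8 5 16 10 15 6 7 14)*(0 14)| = 9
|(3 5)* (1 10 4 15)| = |(1 10 4 15)(3 5)| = 4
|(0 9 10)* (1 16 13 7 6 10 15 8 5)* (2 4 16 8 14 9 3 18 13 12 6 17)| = 12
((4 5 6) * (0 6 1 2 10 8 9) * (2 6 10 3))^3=(0 9 8 10)(1 5 4 6)(2 3)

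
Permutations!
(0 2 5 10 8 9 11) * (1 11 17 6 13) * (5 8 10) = (0 2 8 9 17 6 13 1 11) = [2, 11, 8, 3, 4, 5, 13, 7, 9, 17, 10, 0, 12, 1, 14, 15, 16, 6]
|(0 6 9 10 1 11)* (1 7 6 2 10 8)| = 9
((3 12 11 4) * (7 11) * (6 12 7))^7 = (3 4 11 7)(6 12)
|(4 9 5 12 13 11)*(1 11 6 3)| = |(1 11 4 9 5 12 13 6 3)| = 9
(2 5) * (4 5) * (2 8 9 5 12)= (2 4 12)(5 8 9)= [0, 1, 4, 3, 12, 8, 6, 7, 9, 5, 10, 11, 2]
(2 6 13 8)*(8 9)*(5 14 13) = (2 6 5 14 13 9 8) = [0, 1, 6, 3, 4, 14, 5, 7, 2, 8, 10, 11, 12, 9, 13]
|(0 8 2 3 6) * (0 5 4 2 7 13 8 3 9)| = |(0 3 6 5 4 2 9)(7 13 8)| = 21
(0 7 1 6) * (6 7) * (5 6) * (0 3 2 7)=[5, 0, 7, 2, 4, 6, 3, 1]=(0 5 6 3 2 7 1)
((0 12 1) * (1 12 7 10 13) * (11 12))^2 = (0 10 1 7 13)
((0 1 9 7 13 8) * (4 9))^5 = (0 13 9 1 8 7 4)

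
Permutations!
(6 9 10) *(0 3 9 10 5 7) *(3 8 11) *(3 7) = (0 8 11 7)(3 9 5)(6 10) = [8, 1, 2, 9, 4, 3, 10, 0, 11, 5, 6, 7]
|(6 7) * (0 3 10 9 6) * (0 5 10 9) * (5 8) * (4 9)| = 9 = |(0 3 4 9 6 7 8 5 10)|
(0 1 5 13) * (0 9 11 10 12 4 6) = (0 1 5 13 9 11 10 12 4 6) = [1, 5, 2, 3, 6, 13, 0, 7, 8, 11, 12, 10, 4, 9]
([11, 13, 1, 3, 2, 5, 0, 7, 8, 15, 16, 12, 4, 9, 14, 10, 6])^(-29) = (0 9 12 10 2 6 13 11 15 4 16 1)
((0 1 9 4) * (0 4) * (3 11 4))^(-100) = (0 9 1)(3 4 11)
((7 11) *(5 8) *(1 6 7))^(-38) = (1 7)(6 11)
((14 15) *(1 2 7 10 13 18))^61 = (1 2 7 10 13 18)(14 15)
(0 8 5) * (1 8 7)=(0 7 1 8 5)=[7, 8, 2, 3, 4, 0, 6, 1, 5]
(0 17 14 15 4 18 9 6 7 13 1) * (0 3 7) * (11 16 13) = (0 17 14 15 4 18 9 6)(1 3 7 11 16 13) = [17, 3, 2, 7, 18, 5, 0, 11, 8, 6, 10, 16, 12, 1, 15, 4, 13, 14, 9]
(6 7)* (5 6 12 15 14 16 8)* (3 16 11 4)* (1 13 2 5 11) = (1 13 2 5 6 7 12 15 14)(3 16 8 11 4) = [0, 13, 5, 16, 3, 6, 7, 12, 11, 9, 10, 4, 15, 2, 1, 14, 8]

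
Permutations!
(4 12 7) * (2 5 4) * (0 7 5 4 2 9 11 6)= (0 7 9 11 6)(2 4 12 5)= [7, 1, 4, 3, 12, 2, 0, 9, 8, 11, 10, 6, 5]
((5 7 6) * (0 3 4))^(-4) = (0 4 3)(5 6 7)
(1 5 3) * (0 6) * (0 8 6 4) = (0 4)(1 5 3)(6 8) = [4, 5, 2, 1, 0, 3, 8, 7, 6]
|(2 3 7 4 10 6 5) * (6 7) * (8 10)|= 4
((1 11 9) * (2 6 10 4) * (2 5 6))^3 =((1 11 9)(4 5 6 10))^3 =(11)(4 10 6 5)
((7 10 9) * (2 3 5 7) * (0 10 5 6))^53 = ((0 10 9 2 3 6)(5 7))^53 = (0 6 3 2 9 10)(5 7)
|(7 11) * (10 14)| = 2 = |(7 11)(10 14)|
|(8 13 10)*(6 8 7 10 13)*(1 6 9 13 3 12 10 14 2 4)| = 12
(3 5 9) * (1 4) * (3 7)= [0, 4, 2, 5, 1, 9, 6, 3, 8, 7]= (1 4)(3 5 9 7)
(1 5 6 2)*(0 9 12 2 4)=[9, 5, 1, 3, 0, 6, 4, 7, 8, 12, 10, 11, 2]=(0 9 12 2 1 5 6 4)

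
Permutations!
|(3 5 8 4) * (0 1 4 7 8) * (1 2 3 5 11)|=14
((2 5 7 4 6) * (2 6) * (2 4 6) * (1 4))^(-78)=(2 7)(5 6)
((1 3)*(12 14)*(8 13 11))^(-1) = (1 3)(8 11 13)(12 14)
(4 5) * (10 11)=[0, 1, 2, 3, 5, 4, 6, 7, 8, 9, 11, 10]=(4 5)(10 11)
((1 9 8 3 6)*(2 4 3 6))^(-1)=((1 9 8 6)(2 4 3))^(-1)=(1 6 8 9)(2 3 4)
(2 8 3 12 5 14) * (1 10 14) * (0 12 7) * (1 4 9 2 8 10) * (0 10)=[12, 1, 0, 7, 9, 4, 6, 10, 3, 2, 14, 11, 5, 13, 8]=(0 12 5 4 9 2)(3 7 10 14 8)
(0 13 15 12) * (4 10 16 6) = (0 13 15 12)(4 10 16 6) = [13, 1, 2, 3, 10, 5, 4, 7, 8, 9, 16, 11, 0, 15, 14, 12, 6]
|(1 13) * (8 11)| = |(1 13)(8 11)| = 2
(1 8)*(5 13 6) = (1 8)(5 13 6) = [0, 8, 2, 3, 4, 13, 5, 7, 1, 9, 10, 11, 12, 6]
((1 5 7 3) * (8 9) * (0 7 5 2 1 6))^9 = (0 7 3 6)(1 2)(8 9)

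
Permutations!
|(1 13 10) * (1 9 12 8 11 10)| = 10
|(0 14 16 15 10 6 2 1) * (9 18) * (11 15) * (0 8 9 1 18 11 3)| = 36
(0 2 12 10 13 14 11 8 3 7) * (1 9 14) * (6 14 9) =(0 2 12 10 13 1 6 14 11 8 3 7) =[2, 6, 12, 7, 4, 5, 14, 0, 3, 9, 13, 8, 10, 1, 11]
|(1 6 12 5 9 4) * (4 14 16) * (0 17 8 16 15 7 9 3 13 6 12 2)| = |(0 17 8 16 4 1 12 5 3 13 6 2)(7 9 14 15)| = 12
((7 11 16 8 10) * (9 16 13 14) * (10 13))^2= (7 10 11)(8 14 16 13 9)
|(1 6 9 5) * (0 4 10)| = |(0 4 10)(1 6 9 5)| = 12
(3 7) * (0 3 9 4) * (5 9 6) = [3, 1, 2, 7, 0, 9, 5, 6, 8, 4] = (0 3 7 6 5 9 4)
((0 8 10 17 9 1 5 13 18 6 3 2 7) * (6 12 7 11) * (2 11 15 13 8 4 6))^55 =(18)(1 5 8 10 17 9) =((0 4 6 3 11 2 15 13 18 12 7)(1 5 8 10 17 9))^55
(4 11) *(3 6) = (3 6)(4 11) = [0, 1, 2, 6, 11, 5, 3, 7, 8, 9, 10, 4]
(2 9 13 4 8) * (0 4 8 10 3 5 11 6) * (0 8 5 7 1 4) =[0, 4, 9, 7, 10, 11, 8, 1, 2, 13, 3, 6, 12, 5] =(1 4 10 3 7)(2 9 13 5 11 6 8)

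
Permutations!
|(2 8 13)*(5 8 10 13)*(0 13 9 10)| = 6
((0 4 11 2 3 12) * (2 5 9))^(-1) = ((0 4 11 5 9 2 3 12))^(-1) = (0 12 3 2 9 5 11 4)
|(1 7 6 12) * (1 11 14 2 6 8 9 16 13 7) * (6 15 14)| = 15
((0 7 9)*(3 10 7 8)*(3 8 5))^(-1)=((0 5 3 10 7 9))^(-1)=(0 9 7 10 3 5)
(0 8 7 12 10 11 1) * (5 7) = (0 8 5 7 12 10 11 1) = [8, 0, 2, 3, 4, 7, 6, 12, 5, 9, 11, 1, 10]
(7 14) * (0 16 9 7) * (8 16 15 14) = (0 15 14)(7 8 16 9) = [15, 1, 2, 3, 4, 5, 6, 8, 16, 7, 10, 11, 12, 13, 0, 14, 9]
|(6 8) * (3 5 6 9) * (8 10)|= |(3 5 6 10 8 9)|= 6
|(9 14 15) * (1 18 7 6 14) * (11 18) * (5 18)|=9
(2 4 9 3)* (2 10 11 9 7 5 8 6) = (2 4 7 5 8 6)(3 10 11 9) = [0, 1, 4, 10, 7, 8, 2, 5, 6, 3, 11, 9]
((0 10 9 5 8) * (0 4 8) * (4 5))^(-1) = ((0 10 9 4 8 5))^(-1) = (0 5 8 4 9 10)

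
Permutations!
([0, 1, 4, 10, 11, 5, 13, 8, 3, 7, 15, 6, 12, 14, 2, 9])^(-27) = (2 6)(3 9)(4 13)(7 10)(8 15)(11 14)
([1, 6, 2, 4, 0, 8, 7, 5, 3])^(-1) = [4, 0, 2, 8, 3, 7, 1, 6, 5]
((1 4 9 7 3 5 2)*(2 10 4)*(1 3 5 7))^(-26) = ((1 2 3 7 5 10 4 9))^(-26) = (1 4 5 3)(2 9 10 7)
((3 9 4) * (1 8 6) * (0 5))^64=(1 8 6)(3 9 4)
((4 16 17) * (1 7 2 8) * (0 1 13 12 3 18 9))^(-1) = (0 9 18 3 12 13 8 2 7 1)(4 17 16)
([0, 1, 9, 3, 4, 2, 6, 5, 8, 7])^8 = (9)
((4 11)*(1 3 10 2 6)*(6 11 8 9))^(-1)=(1 6 9 8 4 11 2 10 3)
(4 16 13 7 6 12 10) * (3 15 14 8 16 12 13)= (3 15 14 8 16)(4 12 10)(6 13 7)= [0, 1, 2, 15, 12, 5, 13, 6, 16, 9, 4, 11, 10, 7, 8, 14, 3]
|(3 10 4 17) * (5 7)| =|(3 10 4 17)(5 7)| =4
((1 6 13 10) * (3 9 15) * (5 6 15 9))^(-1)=(1 10 13 6 5 3 15)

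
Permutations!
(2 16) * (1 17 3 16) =(1 17 3 16 2) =[0, 17, 1, 16, 4, 5, 6, 7, 8, 9, 10, 11, 12, 13, 14, 15, 2, 3]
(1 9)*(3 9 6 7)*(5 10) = (1 6 7 3 9)(5 10) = [0, 6, 2, 9, 4, 10, 7, 3, 8, 1, 5]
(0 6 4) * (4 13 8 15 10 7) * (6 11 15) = (0 11 15 10 7 4)(6 13 8) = [11, 1, 2, 3, 0, 5, 13, 4, 6, 9, 7, 15, 12, 8, 14, 10]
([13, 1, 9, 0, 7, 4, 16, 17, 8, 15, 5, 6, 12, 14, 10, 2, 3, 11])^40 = [5, 1, 9, 10, 6, 11, 13, 16, 8, 15, 17, 0, 12, 4, 7, 2, 14, 3]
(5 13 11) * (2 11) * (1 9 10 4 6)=(1 9 10 4 6)(2 11 5 13)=[0, 9, 11, 3, 6, 13, 1, 7, 8, 10, 4, 5, 12, 2]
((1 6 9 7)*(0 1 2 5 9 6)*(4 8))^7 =(0 1)(2 7 9 5)(4 8)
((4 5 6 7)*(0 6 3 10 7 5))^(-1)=((0 6 5 3 10 7 4))^(-1)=(0 4 7 10 3 5 6)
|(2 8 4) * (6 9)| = 6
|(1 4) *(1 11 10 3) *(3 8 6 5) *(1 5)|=6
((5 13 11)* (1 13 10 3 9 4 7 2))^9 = ((1 13 11 5 10 3 9 4 7 2))^9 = (1 2 7 4 9 3 10 5 11 13)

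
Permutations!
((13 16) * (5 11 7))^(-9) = (13 16)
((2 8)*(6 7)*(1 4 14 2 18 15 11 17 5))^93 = (1 2 15 5 14 18 17 4 8 11)(6 7)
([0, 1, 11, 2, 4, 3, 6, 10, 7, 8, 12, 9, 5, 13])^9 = [0, 1, 2, 3, 4, 5, 6, 7, 8, 9, 10, 11, 12, 13]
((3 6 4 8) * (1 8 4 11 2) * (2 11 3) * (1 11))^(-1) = ((1 8 2 11)(3 6))^(-1) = (1 11 2 8)(3 6)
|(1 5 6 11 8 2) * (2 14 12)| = 8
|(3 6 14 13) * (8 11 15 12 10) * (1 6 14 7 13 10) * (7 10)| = 28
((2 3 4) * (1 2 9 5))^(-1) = ((1 2 3 4 9 5))^(-1) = (1 5 9 4 3 2)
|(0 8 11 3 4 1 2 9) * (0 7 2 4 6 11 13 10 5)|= 30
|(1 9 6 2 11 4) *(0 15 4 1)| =15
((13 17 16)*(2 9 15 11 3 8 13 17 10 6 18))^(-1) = ((2 9 15 11 3 8 13 10 6 18)(16 17))^(-1) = (2 18 6 10 13 8 3 11 15 9)(16 17)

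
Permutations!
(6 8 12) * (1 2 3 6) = (1 2 3 6 8 12) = [0, 2, 3, 6, 4, 5, 8, 7, 12, 9, 10, 11, 1]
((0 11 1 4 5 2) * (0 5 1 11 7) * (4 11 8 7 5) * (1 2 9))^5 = ((0 5 9 1 11 8 7)(2 4))^5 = (0 8 1 5 7 11 9)(2 4)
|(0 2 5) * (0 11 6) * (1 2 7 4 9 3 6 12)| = 30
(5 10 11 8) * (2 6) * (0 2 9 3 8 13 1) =[2, 0, 6, 8, 4, 10, 9, 7, 5, 3, 11, 13, 12, 1] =(0 2 6 9 3 8 5 10 11 13 1)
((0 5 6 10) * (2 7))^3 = (0 10 6 5)(2 7)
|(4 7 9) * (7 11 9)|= 3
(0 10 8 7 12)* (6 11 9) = [10, 1, 2, 3, 4, 5, 11, 12, 7, 6, 8, 9, 0] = (0 10 8 7 12)(6 11 9)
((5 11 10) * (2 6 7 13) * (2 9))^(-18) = (2 7 9 6 13)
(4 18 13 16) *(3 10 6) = [0, 1, 2, 10, 18, 5, 3, 7, 8, 9, 6, 11, 12, 16, 14, 15, 4, 17, 13] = (3 10 6)(4 18 13 16)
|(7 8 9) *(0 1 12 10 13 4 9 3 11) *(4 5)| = 12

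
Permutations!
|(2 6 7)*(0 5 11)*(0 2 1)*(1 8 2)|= |(0 5 11 1)(2 6 7 8)|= 4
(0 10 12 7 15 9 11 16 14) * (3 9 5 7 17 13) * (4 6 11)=(0 10 12 17 13 3 9 4 6 11 16 14)(5 7 15)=[10, 1, 2, 9, 6, 7, 11, 15, 8, 4, 12, 16, 17, 3, 0, 5, 14, 13]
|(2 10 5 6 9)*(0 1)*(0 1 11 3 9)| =8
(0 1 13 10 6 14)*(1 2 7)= [2, 13, 7, 3, 4, 5, 14, 1, 8, 9, 6, 11, 12, 10, 0]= (0 2 7 1 13 10 6 14)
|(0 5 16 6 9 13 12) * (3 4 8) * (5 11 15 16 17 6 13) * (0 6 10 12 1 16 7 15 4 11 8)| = 30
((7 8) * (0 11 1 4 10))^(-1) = (0 10 4 1 11)(7 8)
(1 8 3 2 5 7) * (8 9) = (1 9 8 3 2 5 7) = [0, 9, 5, 2, 4, 7, 6, 1, 3, 8]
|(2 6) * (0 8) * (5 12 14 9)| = 4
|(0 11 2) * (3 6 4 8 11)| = |(0 3 6 4 8 11 2)| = 7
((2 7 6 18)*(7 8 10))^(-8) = (2 6 10)(7 8 18)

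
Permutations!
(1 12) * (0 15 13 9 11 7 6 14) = (0 15 13 9 11 7 6 14)(1 12) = [15, 12, 2, 3, 4, 5, 14, 6, 8, 11, 10, 7, 1, 9, 0, 13]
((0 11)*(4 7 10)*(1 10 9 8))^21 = ((0 11)(1 10 4 7 9 8))^21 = (0 11)(1 7)(4 8)(9 10)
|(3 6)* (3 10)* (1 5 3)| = 5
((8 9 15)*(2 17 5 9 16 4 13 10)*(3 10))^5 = ((2 17 5 9 15 8 16 4 13 3 10))^5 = (2 8 10 15 3 9 13 5 4 17 16)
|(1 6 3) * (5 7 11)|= 3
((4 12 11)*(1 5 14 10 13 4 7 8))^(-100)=(14)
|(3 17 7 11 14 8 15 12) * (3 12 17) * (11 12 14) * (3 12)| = 7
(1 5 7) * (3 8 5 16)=[0, 16, 2, 8, 4, 7, 6, 1, 5, 9, 10, 11, 12, 13, 14, 15, 3]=(1 16 3 8 5 7)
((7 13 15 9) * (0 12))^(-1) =((0 12)(7 13 15 9))^(-1) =(0 12)(7 9 15 13)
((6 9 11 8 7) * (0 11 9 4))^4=(0 6 8)(4 7 11)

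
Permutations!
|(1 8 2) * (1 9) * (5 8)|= 5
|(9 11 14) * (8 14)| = 4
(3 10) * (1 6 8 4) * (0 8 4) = (0 8)(1 6 4)(3 10) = [8, 6, 2, 10, 1, 5, 4, 7, 0, 9, 3]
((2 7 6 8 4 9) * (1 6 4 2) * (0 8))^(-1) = (0 6 1 9 4 7 2 8)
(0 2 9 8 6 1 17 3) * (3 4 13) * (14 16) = (0 2 9 8 6 1 17 4 13 3)(14 16) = [2, 17, 9, 0, 13, 5, 1, 7, 6, 8, 10, 11, 12, 3, 16, 15, 14, 4]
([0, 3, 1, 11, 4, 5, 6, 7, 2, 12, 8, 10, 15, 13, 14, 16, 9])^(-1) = [0, 2, 8, 1, 4, 5, 6, 7, 10, 16, 11, 3, 9, 13, 14, 12, 15]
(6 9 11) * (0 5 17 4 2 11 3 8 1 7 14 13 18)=(0 5 17 4 2 11 6 9 3 8 1 7 14 13 18)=[5, 7, 11, 8, 2, 17, 9, 14, 1, 3, 10, 6, 12, 18, 13, 15, 16, 4, 0]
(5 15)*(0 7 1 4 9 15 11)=(0 7 1 4 9 15 5 11)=[7, 4, 2, 3, 9, 11, 6, 1, 8, 15, 10, 0, 12, 13, 14, 5]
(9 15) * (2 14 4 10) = (2 14 4 10)(9 15) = [0, 1, 14, 3, 10, 5, 6, 7, 8, 15, 2, 11, 12, 13, 4, 9]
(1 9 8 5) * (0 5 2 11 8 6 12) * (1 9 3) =(0 5 9 6 12)(1 3)(2 11 8) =[5, 3, 11, 1, 4, 9, 12, 7, 2, 6, 10, 8, 0]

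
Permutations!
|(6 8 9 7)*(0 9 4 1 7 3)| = 15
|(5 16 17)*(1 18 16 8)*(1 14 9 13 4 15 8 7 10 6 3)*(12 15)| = 63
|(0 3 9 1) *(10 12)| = 4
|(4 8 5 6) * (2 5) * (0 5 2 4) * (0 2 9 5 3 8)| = |(0 3 8 4)(2 9 5 6)| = 4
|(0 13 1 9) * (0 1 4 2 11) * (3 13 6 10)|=|(0 6 10 3 13 4 2 11)(1 9)|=8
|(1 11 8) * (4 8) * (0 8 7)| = 6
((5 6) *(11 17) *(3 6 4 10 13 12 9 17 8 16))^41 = ((3 6 5 4 10 13 12 9 17 11 8 16))^41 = (3 13 8 4 17 6 12 16 10 11 5 9)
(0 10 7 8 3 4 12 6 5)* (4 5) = [10, 1, 2, 5, 12, 0, 4, 8, 3, 9, 7, 11, 6] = (0 10 7 8 3 5)(4 12 6)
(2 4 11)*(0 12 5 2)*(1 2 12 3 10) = (0 3 10 1 2 4 11)(5 12) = [3, 2, 4, 10, 11, 12, 6, 7, 8, 9, 1, 0, 5]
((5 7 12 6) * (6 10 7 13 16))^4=(16)(7 12 10)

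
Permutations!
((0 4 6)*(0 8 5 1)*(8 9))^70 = ((0 4 6 9 8 5 1))^70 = (9)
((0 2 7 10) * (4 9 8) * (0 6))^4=(0 6 10 7 2)(4 9 8)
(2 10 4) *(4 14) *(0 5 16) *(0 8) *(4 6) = (0 5 16 8)(2 10 14 6 4) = [5, 1, 10, 3, 2, 16, 4, 7, 0, 9, 14, 11, 12, 13, 6, 15, 8]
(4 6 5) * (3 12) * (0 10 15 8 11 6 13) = (0 10 15 8 11 6 5 4 13)(3 12) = [10, 1, 2, 12, 13, 4, 5, 7, 11, 9, 15, 6, 3, 0, 14, 8]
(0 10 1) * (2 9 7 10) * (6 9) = (0 2 6 9 7 10 1) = [2, 0, 6, 3, 4, 5, 9, 10, 8, 7, 1]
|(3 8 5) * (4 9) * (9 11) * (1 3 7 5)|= 6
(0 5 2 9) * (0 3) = (0 5 2 9 3) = [5, 1, 9, 0, 4, 2, 6, 7, 8, 3]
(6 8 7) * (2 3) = (2 3)(6 8 7) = [0, 1, 3, 2, 4, 5, 8, 6, 7]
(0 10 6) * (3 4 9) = (0 10 6)(3 4 9) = [10, 1, 2, 4, 9, 5, 0, 7, 8, 3, 6]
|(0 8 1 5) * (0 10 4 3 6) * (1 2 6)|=20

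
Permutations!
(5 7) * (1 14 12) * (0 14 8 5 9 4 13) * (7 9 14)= (0 7 14 12 1 8 5 9 4 13)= [7, 8, 2, 3, 13, 9, 6, 14, 5, 4, 10, 11, 1, 0, 12]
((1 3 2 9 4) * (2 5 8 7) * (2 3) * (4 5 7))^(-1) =(1 4 8 5 9 2)(3 7)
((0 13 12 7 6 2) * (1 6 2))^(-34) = (0 13 12 7 2)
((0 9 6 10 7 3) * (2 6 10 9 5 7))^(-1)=(0 3 7 5)(2 10 9 6)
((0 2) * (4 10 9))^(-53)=((0 2)(4 10 9))^(-53)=(0 2)(4 10 9)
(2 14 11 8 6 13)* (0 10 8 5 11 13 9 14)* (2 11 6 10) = (0 2)(5 6 9 14 13 11)(8 10) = [2, 1, 0, 3, 4, 6, 9, 7, 10, 14, 8, 5, 12, 11, 13]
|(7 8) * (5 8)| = 3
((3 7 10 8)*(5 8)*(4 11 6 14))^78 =((3 7 10 5 8)(4 11 6 14))^78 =(3 5 7 8 10)(4 6)(11 14)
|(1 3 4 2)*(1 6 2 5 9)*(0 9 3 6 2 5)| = 7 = |(0 9 1 6 5 3 4)|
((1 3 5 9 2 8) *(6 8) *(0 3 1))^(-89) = (0 5 2 8 3 9 6)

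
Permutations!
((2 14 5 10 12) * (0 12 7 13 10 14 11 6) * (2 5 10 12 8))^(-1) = ((0 8 2 11 6)(5 14 10 7 13 12))^(-1) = (0 6 11 2 8)(5 12 13 7 10 14)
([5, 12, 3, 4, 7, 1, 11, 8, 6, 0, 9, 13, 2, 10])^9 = [6, 13, 9, 0, 5, 11, 2, 1, 12, 8, 7, 3, 10, 4]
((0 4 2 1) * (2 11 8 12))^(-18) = ((0 4 11 8 12 2 1))^(-18) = (0 8 1 11 2 4 12)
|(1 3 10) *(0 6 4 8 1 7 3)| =|(0 6 4 8 1)(3 10 7)| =15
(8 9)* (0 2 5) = [2, 1, 5, 3, 4, 0, 6, 7, 9, 8] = (0 2 5)(8 9)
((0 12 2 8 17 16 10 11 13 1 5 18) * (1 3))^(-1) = (0 18 5 1 3 13 11 10 16 17 8 2 12)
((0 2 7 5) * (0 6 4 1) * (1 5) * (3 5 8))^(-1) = ((0 2 7 1)(3 5 6 4 8))^(-1) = (0 1 7 2)(3 8 4 6 5)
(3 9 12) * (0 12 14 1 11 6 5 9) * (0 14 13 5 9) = (0 12 3 14 1 11 6 9 13 5) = [12, 11, 2, 14, 4, 0, 9, 7, 8, 13, 10, 6, 3, 5, 1]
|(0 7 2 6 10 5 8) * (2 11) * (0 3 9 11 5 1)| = |(0 7 5 8 3 9 11 2 6 10 1)| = 11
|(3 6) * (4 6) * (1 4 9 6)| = |(1 4)(3 9 6)| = 6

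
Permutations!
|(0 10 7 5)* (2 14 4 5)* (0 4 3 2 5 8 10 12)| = |(0 12)(2 14 3)(4 8 10 7 5)| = 30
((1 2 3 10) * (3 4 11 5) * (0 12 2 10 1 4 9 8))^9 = (0 8 9 2 12)(1 11)(3 4)(5 10)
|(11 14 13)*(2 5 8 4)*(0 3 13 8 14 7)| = |(0 3 13 11 7)(2 5 14 8 4)| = 5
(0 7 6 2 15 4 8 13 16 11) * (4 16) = [7, 1, 15, 3, 8, 5, 2, 6, 13, 9, 10, 0, 12, 4, 14, 16, 11] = (0 7 6 2 15 16 11)(4 8 13)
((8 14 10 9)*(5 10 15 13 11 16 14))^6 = (5 9)(8 10)(11 16 14 15 13)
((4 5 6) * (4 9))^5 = ((4 5 6 9))^5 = (4 5 6 9)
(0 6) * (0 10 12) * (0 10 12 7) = [6, 1, 2, 3, 4, 5, 12, 0, 8, 9, 7, 11, 10] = (0 6 12 10 7)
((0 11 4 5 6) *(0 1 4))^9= (0 11)(1 4 5 6)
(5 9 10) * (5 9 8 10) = (5 8 10 9) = [0, 1, 2, 3, 4, 8, 6, 7, 10, 5, 9]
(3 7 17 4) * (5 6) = (3 7 17 4)(5 6) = [0, 1, 2, 7, 3, 6, 5, 17, 8, 9, 10, 11, 12, 13, 14, 15, 16, 4]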